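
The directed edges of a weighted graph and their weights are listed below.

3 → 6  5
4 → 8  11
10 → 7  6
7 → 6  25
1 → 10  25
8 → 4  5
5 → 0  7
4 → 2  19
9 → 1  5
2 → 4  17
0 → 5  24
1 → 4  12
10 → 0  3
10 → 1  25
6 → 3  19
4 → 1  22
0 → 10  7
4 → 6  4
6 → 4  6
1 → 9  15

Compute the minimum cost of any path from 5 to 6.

Candidate routes:
5–0–10–1–4–6: 7+7+25+12+4 = 55
5–0–10–7–6: 7+7+6+25 = 45
The minimum is 45 via 5–0–10–7–6.

45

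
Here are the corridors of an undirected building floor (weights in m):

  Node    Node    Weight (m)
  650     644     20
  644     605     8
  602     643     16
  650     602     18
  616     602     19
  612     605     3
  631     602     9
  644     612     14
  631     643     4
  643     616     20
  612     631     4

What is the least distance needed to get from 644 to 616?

Running Dijkstra from 644:
644: 0
605: 8  (via 644)
612: 11  (via 605)
631: 15  (via 612)
643: 19  (via 631)
650: 20  (via 644)
602: 24  (via 631)
616: 39  (via 643)
Shortest route: 644–605–612–631–643–616 = 39 m.

39 m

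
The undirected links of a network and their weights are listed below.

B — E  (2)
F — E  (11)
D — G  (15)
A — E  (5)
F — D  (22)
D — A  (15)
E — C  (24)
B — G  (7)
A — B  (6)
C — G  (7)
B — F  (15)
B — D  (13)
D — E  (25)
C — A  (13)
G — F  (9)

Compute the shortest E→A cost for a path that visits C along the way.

29

Best E to C: E–B–G–C costing 16
Best C to A: C–A costing 13
Total via C: 16 + 13 = 29.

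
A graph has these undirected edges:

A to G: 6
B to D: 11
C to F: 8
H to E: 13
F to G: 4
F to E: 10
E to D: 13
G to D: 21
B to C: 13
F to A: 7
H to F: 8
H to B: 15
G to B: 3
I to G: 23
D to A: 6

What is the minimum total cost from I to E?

37

Compare a few routes:
I - G - A - F - E: 23+6+7+10 = 46
I - G - F - E: 23+4+10 = 37
The minimum is 37 via I - G - F - E.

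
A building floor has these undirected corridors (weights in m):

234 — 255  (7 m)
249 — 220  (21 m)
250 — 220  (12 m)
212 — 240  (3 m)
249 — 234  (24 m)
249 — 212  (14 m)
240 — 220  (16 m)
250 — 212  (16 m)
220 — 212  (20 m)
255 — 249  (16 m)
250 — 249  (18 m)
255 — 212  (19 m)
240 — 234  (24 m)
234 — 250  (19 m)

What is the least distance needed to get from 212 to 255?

Running Dijkstra from 212:
212: 0
240: 3  (via 212)
249: 14  (via 212)
250: 16  (via 212)
255: 19  (via 212)
Shortest route: 212 → 255 = 19 m.

19 m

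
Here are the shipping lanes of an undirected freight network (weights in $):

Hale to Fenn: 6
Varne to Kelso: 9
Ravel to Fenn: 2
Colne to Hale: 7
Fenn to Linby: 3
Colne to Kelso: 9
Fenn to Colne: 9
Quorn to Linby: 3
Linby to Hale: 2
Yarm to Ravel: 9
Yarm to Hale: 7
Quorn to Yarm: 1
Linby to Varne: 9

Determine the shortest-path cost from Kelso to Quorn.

Settle nodes by increasing distance from Kelso:
Kelso: 0
Colne: 9  (via Kelso)
Varne: 9  (via Kelso)
Hale: 16  (via Colne)
Fenn: 18  (via Colne)
Linby: 18  (via Varne)
Ravel: 20  (via Fenn)
Quorn: 21  (via Linby)
Shortest route: Kelso → Varne → Linby → Quorn = $21.

$21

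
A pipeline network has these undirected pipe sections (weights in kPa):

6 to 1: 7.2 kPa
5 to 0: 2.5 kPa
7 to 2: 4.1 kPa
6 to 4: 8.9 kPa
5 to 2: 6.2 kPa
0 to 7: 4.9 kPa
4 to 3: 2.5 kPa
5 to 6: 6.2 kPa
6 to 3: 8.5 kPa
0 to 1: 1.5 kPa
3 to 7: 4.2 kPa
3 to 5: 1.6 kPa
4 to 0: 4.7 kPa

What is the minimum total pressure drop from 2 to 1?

Candidate routes:
2 → 5 → 0 → 1: 6.2+2.5+1.5 = 10.2
2 → 7 → 0 → 1: 4.1+4.9+1.5 = 10.5
2 → 7 → 3 → 5 → 0 → 1: 4.1+4.2+1.6+2.5+1.5 = 13.9
Cheapest is 2 → 5 → 0 → 1 at 10.2 kPa.

10.2 kPa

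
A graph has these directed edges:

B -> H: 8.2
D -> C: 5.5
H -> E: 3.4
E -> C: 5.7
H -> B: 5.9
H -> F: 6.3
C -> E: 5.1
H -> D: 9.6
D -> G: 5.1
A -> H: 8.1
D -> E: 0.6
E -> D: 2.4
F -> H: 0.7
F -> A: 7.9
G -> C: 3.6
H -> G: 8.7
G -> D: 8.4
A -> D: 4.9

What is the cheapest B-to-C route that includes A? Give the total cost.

32.8

Best B to A: B → H → F → A costing 22.4
Shortest A→C: A → D → C = 10.4
Total via A: 22.4 + 10.4 = 32.8.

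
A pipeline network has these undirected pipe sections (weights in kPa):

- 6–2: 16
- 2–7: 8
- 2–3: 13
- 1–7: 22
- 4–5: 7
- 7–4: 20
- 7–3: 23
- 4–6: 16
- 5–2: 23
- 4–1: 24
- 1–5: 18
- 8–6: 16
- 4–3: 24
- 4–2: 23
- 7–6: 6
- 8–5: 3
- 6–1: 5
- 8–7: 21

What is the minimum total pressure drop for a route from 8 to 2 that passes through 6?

Best 8 to 6: 8 → 6 costing 16
Shortest 6→2: 6 → 7 → 2 = 14
Total via 6: 16 + 14 = 30 kPa.

30 kPa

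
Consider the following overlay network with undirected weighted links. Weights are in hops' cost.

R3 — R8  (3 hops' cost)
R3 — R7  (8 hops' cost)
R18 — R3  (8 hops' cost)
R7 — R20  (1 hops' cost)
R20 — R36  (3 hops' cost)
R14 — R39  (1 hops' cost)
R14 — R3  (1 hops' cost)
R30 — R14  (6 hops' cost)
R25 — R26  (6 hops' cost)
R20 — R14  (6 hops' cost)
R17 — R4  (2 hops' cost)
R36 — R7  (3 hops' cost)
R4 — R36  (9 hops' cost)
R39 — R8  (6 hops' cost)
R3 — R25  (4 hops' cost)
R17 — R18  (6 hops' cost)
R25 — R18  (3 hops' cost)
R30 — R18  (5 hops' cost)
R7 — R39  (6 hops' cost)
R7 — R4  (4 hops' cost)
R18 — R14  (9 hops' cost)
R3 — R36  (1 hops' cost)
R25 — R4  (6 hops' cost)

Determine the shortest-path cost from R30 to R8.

10 hops' cost

Enumerating some paths:
R30–R14–R39–R8: 6+1+6 = 13
R30–R18–R3–R8: 5+8+3 = 16
R30–R18–R25–R3–R8: 5+3+4+3 = 15
R30–R14–R3–R8: 6+1+3 = 10
Cheapest is R30–R14–R3–R8 at 10 hops' cost.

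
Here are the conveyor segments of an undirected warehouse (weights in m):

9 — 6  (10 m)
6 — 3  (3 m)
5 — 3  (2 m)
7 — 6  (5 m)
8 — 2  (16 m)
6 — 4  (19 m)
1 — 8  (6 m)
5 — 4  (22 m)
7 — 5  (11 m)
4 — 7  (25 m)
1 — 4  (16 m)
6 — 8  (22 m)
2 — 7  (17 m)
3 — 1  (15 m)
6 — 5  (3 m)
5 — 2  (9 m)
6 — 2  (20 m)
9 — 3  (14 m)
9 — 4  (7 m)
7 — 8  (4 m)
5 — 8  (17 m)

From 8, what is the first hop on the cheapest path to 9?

7

Compare a few routes:
8 → 7 → 6 → 9: 4+5+10 = 19
8 → 7 → 6 → 3 → 9: 4+5+3+14 = 26
Cheapest is 8 → 7 → 6 → 9 at 19 m.
So from 8 the first move is to 7.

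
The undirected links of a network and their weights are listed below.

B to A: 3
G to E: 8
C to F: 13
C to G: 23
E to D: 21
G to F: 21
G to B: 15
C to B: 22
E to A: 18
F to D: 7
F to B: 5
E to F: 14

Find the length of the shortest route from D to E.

Shortest distances from D:
D: 0
F: 7  (via D)
B: 12  (via F)
A: 15  (via B)
C: 20  (via F)
E: 21  (via D)
Shortest route: D → E = 21.

21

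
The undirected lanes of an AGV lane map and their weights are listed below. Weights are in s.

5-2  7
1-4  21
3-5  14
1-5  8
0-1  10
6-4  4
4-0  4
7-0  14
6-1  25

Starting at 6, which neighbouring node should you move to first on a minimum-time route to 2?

Enumerating some paths:
6 → 4 → 0 → 1 → 5 → 2: 4+4+10+8+7 = 33
6 → 1 → 5 → 2: 25+8+7 = 40
6 → 4 → 1 → 5 → 2: 4+21+8+7 = 40
Cheapest is 6 → 4 → 0 → 1 → 5 → 2 at 33 s.
So from 6 the first move is to 4.

4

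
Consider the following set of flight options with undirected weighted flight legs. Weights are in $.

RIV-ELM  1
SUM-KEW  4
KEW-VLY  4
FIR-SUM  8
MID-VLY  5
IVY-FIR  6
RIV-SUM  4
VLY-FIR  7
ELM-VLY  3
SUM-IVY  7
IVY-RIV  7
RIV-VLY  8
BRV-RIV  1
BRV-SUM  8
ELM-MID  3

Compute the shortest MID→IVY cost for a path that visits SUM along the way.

Shortest MID→SUM: MID → ELM → RIV → SUM = 8
Shortest SUM→IVY: SUM → IVY = 7
Total via SUM: 8 + 7 = $15.

$15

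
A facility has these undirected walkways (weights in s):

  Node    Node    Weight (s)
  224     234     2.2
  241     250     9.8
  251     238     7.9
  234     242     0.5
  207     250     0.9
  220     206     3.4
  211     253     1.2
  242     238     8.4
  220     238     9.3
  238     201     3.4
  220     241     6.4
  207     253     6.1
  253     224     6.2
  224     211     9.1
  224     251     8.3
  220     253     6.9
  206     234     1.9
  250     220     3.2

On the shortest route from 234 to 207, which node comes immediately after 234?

Candidate routes:
234–224–253–207: 2.2+6.2+6.1 = 14.5
234–206–220–250–207: 1.9+3.4+3.2+0.9 = 9.4
234–206–220–253–207: 1.9+3.4+6.9+6.1 = 18.3
234–224–211–253–207: 2.2+9.1+1.2+6.1 = 18.6
Cheapest is 234–206–220–250–207 at 9.4 s.
So from 234 the first move is to 206.

206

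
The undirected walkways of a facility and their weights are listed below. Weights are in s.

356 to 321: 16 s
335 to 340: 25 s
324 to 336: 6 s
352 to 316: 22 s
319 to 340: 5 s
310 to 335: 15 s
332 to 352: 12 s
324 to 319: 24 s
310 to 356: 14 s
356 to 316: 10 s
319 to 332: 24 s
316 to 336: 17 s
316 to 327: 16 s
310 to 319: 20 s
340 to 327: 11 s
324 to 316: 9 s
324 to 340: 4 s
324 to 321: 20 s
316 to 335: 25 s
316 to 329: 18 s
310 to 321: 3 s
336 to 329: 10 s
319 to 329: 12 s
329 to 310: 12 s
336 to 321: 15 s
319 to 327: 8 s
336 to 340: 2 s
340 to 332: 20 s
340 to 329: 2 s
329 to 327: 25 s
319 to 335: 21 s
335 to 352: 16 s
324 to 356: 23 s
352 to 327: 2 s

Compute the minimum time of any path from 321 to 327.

28 s

Enumerating some paths:
321–336–340–327: 15+2+11 = 28
321–310–329–340–319–327: 3+12+2+5+8 = 30
The minimum is 28 s via 321–336–340–327.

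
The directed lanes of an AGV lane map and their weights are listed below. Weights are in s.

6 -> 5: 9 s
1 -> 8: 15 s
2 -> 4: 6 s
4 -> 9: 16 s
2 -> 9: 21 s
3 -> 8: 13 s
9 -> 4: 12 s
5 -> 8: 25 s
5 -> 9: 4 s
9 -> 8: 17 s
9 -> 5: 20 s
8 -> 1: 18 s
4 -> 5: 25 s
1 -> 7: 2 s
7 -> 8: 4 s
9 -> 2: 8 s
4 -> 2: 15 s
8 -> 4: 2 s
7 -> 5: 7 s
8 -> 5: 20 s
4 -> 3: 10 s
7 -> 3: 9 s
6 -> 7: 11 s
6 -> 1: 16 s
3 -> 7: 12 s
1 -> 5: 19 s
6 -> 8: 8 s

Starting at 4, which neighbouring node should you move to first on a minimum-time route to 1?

3

Enumerating some paths:
4–3–8–1: 10+13+18 = 41
4–9–8–1: 16+17+18 = 51
4–3–7–8–1: 10+12+4+18 = 44
Cheapest is 4–3–8–1 at 41 s.
So from 4 the first move is to 3.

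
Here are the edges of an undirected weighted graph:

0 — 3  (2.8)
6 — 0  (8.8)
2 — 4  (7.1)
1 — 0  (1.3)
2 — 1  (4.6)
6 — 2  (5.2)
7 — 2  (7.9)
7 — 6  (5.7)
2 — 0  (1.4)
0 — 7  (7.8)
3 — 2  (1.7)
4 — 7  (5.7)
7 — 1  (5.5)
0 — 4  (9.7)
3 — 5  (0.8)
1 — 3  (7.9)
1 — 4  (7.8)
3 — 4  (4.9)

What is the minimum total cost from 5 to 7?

10.4

Running Dijkstra from 5:
5: 0
3: 0.8  (via 5)
2: 2.5  (via 3)
0: 3.6  (via 3)
1: 4.9  (via 0)
4: 5.7  (via 3)
6: 7.7  (via 2)
7: 10.4  (via 2)
Shortest route: 5 → 3 → 2 → 7 = 10.4.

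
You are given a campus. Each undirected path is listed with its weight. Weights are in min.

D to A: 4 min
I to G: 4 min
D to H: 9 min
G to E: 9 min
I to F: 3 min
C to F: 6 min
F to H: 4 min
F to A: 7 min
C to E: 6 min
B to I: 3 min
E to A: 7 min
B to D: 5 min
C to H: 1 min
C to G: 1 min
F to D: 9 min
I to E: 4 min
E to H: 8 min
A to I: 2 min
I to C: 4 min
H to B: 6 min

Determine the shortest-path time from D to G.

10 min

Settle nodes by increasing distance from D:
D: 0
A: 4  (via D)
B: 5  (via D)
I: 6  (via A)
F: 9  (via D)
H: 9  (via D)
C: 10  (via I)
E: 10  (via I)
G: 10  (via I)
Shortest route: D → A → I → G = 10 min.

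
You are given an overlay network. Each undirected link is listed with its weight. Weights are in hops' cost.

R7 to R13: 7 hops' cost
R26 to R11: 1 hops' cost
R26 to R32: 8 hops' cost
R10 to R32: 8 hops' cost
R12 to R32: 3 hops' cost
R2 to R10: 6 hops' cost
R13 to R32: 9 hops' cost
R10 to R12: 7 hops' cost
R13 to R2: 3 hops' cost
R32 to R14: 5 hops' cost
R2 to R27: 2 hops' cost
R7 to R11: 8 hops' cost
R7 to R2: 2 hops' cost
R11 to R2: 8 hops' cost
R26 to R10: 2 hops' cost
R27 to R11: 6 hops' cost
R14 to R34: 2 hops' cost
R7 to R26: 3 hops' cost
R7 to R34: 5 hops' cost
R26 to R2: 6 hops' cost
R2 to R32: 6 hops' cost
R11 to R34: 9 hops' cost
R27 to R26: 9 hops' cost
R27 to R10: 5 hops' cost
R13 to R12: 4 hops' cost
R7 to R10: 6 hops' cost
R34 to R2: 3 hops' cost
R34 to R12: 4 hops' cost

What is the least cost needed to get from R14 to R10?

Shortest distances from R14:
R14: 0
R34: 2  (via R14)
R32: 5  (via R14)
R2: 5  (via R34)
R12: 6  (via R34)
R7: 7  (via R34)
R27: 7  (via R2)
R13: 8  (via R2)
R26: 10  (via R7)
R10: 11  (via R2)
Shortest route: R14–R34–R2–R10 = 11 hops' cost.

11 hops' cost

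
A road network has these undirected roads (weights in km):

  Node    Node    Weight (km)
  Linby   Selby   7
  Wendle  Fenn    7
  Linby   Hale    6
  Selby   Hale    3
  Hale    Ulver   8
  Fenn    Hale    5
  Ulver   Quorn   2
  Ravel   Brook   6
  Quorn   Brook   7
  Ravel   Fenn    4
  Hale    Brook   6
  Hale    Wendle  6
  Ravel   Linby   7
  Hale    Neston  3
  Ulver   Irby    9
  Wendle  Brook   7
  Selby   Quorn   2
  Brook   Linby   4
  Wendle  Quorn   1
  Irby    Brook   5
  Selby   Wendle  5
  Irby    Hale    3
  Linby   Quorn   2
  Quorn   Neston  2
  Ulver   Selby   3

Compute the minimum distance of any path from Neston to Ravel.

Running Dijkstra from Neston:
Neston: 0
Quorn: 2  (via Neston)
Wendle: 3  (via Quorn)
Hale: 3  (via Neston)
Linby: 4  (via Quorn)
Selby: 4  (via Quorn)
Ulver: 4  (via Quorn)
Irby: 6  (via Hale)
Brook: 8  (via Linby)
Fenn: 8  (via Hale)
Ravel: 11  (via Linby)
Shortest route: Neston–Quorn–Linby–Ravel = 11 km.

11 km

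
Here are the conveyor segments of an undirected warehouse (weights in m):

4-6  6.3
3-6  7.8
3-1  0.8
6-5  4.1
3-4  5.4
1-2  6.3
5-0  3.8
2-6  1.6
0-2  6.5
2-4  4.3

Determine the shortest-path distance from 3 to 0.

13.6 m

Compare a few routes:
3–1–2–0: 0.8+6.3+6.5 = 13.6
3–6–2–0: 7.8+1.6+6.5 = 15.9
3–6–5–0: 7.8+4.1+3.8 = 15.7
Cheapest is 3–1–2–0 at 13.6 m.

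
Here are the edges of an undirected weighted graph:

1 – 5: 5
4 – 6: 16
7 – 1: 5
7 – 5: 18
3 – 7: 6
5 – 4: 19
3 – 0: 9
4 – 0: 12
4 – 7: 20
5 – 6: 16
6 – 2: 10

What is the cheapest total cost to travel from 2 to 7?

Shortest distances from 2:
2: 0
6: 10  (via 2)
4: 26  (via 6)
5: 26  (via 6)
1: 31  (via 5)
7: 36  (via 1)
Shortest route: 2–6–5–1–7 = 36.

36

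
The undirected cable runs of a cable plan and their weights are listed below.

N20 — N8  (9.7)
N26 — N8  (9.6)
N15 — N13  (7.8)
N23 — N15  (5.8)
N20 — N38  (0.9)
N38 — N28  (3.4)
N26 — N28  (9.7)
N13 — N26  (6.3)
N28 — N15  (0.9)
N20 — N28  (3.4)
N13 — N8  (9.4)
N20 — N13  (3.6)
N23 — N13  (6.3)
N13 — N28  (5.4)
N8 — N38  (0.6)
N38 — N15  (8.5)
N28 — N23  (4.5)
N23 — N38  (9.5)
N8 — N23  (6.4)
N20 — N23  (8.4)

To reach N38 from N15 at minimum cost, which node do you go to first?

N28

Enumerating some paths:
N15 - N28 - N38: 0.9+3.4 = 4.3
N15 - N28 - N20 - N38: 0.9+3.4+0.9 = 5.2
Cheapest is N15 - N28 - N38 at 4.3.
So from N15 the first move is to N28.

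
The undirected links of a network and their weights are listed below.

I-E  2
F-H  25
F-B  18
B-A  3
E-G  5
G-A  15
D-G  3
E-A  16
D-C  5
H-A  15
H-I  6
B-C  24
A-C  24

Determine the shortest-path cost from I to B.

21

Enumerating some paths:
I–E–A–B: 2+16+3 = 21
I–H–A–B: 6+15+3 = 24
I–E–G–D–C–B: 2+5+3+5+24 = 39
I–E–G–A–B: 2+5+15+3 = 25
The minimum is 21 via I–E–A–B.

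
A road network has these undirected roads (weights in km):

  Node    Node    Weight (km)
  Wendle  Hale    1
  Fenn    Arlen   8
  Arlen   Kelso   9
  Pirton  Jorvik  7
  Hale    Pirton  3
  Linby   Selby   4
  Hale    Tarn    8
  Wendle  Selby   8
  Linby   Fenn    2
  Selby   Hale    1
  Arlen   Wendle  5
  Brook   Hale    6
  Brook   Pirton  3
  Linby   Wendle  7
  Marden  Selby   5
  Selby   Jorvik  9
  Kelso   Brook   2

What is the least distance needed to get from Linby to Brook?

11 km

Compare a few routes:
Linby → Selby → Hale → Brook: 4+1+6 = 11
Linby → Wendle → Hale → Pirton → Brook: 7+1+3+3 = 14
Linby → Wendle → Hale → Brook: 7+1+6 = 14
The minimum is 11 km via Linby → Selby → Hale → Brook.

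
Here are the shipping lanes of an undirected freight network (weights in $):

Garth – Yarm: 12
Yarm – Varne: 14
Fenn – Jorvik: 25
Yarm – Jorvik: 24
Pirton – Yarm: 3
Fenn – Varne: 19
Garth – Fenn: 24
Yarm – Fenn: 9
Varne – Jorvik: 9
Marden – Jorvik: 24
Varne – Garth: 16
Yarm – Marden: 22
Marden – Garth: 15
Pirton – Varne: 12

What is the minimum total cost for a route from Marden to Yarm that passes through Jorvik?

$47

Shortest Marden→Jorvik: Marden–Jorvik = 24
Best Jorvik to Yarm: Jorvik–Varne–Yarm costing 23
Total via Jorvik: 24 + 23 = $47.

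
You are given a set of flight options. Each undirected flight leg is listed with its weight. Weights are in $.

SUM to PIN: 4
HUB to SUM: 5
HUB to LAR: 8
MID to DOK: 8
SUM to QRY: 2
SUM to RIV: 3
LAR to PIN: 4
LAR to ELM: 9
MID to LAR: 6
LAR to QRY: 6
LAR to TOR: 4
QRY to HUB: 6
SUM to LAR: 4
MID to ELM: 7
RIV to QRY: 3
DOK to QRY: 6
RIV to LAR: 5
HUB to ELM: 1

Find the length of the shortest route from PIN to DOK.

$12

Compare a few routes:
PIN–SUM–QRY–DOK: 4+2+6 = 12
PIN–SUM–RIV–QRY–DOK: 4+3+3+6 = 16
The minimum is $12 via PIN–SUM–QRY–DOK.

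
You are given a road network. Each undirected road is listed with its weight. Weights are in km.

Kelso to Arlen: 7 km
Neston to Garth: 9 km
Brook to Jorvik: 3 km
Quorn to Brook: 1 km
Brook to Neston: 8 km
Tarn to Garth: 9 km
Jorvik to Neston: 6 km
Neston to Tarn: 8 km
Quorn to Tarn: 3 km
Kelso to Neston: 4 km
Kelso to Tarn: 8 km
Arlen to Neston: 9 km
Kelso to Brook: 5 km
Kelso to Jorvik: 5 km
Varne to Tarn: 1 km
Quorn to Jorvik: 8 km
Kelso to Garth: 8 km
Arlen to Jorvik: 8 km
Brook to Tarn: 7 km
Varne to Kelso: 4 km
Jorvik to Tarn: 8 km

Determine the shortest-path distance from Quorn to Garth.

12 km

Running Dijkstra from Quorn:
Quorn: 0
Brook: 1  (via Quorn)
Tarn: 3  (via Quorn)
Varne: 4  (via Tarn)
Jorvik: 4  (via Brook)
Kelso: 6  (via Brook)
Neston: 9  (via Brook)
Garth: 12  (via Tarn)
Shortest route: Quorn → Tarn → Garth = 12 km.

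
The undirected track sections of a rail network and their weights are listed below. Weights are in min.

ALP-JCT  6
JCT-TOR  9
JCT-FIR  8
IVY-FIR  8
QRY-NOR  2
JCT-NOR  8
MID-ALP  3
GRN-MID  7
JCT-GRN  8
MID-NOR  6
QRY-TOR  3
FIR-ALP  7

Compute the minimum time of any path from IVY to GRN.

Settle nodes by increasing distance from IVY:
IVY: 0
FIR: 8  (via IVY)
ALP: 15  (via FIR)
JCT: 16  (via FIR)
MID: 18  (via ALP)
NOR: 24  (via JCT)
GRN: 24  (via JCT)
Shortest route: IVY–FIR–JCT–GRN = 24 min.

24 min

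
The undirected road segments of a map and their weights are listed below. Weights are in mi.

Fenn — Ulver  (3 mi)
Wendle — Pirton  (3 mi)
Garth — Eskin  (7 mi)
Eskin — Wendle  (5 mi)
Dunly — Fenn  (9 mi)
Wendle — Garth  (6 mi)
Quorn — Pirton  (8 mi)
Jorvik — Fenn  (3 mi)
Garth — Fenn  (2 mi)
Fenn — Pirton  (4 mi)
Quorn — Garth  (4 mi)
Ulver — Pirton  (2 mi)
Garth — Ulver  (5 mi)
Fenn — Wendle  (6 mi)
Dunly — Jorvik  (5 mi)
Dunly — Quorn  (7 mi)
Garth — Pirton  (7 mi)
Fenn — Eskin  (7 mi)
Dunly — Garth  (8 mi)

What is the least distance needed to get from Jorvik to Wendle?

Running Dijkstra from Jorvik:
Jorvik: 0
Fenn: 3  (via Jorvik)
Dunly: 5  (via Jorvik)
Garth: 5  (via Fenn)
Ulver: 6  (via Fenn)
Pirton: 7  (via Fenn)
Wendle: 9  (via Fenn)
Shortest route: Jorvik → Fenn → Wendle = 9 mi.

9 mi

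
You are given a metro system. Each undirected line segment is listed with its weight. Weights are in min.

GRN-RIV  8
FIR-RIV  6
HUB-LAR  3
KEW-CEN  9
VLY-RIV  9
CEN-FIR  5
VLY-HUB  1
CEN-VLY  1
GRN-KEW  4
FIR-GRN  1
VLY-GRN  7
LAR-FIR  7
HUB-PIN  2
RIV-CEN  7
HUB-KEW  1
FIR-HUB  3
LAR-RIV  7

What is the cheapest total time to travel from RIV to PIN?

11 min

Settle nodes by increasing distance from RIV:
RIV: 0
FIR: 6  (via RIV)
LAR: 7  (via RIV)
GRN: 7  (via FIR)
CEN: 7  (via RIV)
VLY: 8  (via CEN)
HUB: 9  (via FIR)
KEW: 10  (via HUB)
PIN: 11  (via HUB)
Shortest route: RIV–FIR–HUB–PIN = 11 min.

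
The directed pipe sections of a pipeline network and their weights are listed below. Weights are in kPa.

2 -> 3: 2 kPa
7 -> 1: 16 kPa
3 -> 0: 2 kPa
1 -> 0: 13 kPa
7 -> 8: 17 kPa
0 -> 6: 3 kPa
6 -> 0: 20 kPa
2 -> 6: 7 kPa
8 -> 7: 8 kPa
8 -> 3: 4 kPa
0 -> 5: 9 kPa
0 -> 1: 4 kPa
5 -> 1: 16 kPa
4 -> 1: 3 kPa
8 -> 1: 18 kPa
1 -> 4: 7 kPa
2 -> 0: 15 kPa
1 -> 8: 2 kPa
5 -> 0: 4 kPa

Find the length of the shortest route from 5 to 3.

14 kPa

Running Dijkstra from 5:
5: 0
0: 4  (via 5)
6: 7  (via 0)
1: 8  (via 0)
8: 10  (via 1)
3: 14  (via 8)
Shortest route: 5 → 0 → 1 → 8 → 3 = 14 kPa.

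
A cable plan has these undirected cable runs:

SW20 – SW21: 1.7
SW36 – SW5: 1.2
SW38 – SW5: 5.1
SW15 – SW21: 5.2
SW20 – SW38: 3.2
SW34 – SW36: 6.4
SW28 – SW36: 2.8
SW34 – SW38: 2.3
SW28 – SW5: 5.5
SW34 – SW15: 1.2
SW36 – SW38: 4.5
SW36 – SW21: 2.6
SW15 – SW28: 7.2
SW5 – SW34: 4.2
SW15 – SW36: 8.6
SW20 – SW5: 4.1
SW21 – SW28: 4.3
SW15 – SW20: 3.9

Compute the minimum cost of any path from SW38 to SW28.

7.3

Enumerating some paths:
SW38–SW20–SW21–SW28: 3.2+1.7+4.3 = 9.2
SW38–SW5–SW36–SW28: 5.1+1.2+2.8 = 9.1
SW38–SW36–SW28: 4.5+2.8 = 7.3
The minimum is 7.3 via SW38–SW36–SW28.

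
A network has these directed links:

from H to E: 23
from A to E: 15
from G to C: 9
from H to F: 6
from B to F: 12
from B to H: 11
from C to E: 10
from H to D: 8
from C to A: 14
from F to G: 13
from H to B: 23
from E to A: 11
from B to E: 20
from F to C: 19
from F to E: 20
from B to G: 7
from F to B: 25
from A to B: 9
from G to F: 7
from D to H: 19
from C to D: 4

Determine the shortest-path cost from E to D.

39

Settle nodes by increasing distance from E:
E: 0
A: 11  (via E)
B: 20  (via A)
G: 27  (via B)
H: 31  (via B)
F: 32  (via B)
C: 36  (via G)
D: 39  (via H)
Shortest route: E → A → B → H → D = 39.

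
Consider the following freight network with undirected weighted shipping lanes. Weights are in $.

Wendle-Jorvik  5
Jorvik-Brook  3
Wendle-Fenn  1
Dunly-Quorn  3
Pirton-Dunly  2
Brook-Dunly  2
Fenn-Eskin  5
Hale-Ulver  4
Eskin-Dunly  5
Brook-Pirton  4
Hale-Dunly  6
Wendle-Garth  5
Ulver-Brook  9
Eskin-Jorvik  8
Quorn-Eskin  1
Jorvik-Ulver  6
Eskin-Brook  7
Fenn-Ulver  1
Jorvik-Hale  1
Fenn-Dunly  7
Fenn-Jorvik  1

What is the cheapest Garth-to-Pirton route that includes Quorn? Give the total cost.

$17

Shortest Garth→Quorn: Garth → Wendle → Fenn → Eskin → Quorn = 12
Shortest Quorn→Pirton: Quorn → Dunly → Pirton = 5
Total via Quorn: 12 + 5 = $17.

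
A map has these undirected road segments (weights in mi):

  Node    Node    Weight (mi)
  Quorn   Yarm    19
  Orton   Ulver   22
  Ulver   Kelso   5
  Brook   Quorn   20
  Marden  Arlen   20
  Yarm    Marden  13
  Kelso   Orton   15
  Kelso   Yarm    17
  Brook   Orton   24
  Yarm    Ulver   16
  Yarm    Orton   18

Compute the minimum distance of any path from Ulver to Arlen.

49 mi

Running Dijkstra from Ulver:
Ulver: 0
Kelso: 5  (via Ulver)
Yarm: 16  (via Ulver)
Orton: 20  (via Kelso)
Marden: 29  (via Yarm)
Quorn: 35  (via Yarm)
Brook: 44  (via Orton)
Arlen: 49  (via Marden)
Shortest route: Ulver–Yarm–Marden–Arlen = 49 mi.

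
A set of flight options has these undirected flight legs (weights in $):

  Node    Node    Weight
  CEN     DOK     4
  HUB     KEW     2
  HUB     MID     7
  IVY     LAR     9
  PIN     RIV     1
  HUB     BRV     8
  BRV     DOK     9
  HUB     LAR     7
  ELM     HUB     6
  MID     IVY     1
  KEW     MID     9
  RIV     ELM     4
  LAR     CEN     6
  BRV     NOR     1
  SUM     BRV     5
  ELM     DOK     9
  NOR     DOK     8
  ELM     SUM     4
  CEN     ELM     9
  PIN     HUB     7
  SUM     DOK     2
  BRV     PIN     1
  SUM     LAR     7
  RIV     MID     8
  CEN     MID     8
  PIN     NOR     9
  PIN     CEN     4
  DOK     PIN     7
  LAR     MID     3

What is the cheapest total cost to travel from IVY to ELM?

Enumerating some paths:
IVY → MID → LAR → SUM → ELM: 1+3+7+4 = 15
IVY → MID → HUB → ELM: 1+7+6 = 14
IVY → MID → RIV → ELM: 1+8+4 = 13
IVY → MID → LAR → HUB → ELM: 1+3+7+6 = 17
The minimum is $13 via IVY → MID → RIV → ELM.

$13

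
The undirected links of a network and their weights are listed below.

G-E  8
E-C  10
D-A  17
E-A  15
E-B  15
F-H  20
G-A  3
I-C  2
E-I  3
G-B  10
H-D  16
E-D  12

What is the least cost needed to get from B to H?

Candidate routes:
B–G–A–D–H: 10+3+17+16 = 46
B–G–E–D–H: 10+8+12+16 = 46
B–G–A–E–D–H: 10+3+15+12+16 = 56
B–E–D–H: 15+12+16 = 43
The minimum is 43 via B–E–D–H.

43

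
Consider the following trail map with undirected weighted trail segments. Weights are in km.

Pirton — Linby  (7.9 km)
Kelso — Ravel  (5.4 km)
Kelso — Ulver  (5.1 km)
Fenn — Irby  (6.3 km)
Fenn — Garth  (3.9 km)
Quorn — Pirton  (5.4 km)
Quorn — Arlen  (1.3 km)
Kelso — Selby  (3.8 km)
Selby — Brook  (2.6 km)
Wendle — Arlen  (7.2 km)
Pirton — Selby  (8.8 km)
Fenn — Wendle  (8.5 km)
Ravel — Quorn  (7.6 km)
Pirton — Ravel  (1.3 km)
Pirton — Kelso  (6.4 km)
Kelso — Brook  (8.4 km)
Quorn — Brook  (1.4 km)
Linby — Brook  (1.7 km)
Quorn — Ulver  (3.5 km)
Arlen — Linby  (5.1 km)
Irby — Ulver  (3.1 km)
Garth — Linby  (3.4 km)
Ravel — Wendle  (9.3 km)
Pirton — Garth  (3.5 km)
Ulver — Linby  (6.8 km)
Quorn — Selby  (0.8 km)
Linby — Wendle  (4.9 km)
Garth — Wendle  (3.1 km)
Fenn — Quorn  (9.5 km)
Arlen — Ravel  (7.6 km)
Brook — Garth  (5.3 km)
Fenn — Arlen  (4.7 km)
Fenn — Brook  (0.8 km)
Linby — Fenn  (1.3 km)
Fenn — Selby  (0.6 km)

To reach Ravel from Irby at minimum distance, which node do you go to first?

Candidate routes:
Irby → Fenn → Selby → Quorn → Pirton → Ravel: 6.3+0.6+0.8+5.4+1.3 = 14.4
Irby → Ulver → Quorn → Pirton → Ravel: 3.1+3.5+5.4+1.3 = 13.3
Irby → Ulver → Kelso → Ravel: 3.1+5.1+5.4 = 13.6
Irby → Ulver → Quorn → Ravel: 3.1+3.5+7.6 = 14.2
Cheapest is Irby → Ulver → Quorn → Pirton → Ravel at 13.3 km.
So from Irby the first move is to Ulver.

Ulver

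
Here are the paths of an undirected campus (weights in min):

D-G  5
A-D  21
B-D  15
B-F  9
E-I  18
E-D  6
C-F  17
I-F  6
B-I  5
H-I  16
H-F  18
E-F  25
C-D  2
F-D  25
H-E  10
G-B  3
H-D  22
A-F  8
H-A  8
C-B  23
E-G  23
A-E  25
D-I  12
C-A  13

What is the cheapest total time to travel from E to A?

18 min

Candidate routes:
E → A: 25 = 25
E → D → C → A: 6+2+13 = 21
E → H → A: 10+8 = 18
The minimum is 18 min via E → H → A.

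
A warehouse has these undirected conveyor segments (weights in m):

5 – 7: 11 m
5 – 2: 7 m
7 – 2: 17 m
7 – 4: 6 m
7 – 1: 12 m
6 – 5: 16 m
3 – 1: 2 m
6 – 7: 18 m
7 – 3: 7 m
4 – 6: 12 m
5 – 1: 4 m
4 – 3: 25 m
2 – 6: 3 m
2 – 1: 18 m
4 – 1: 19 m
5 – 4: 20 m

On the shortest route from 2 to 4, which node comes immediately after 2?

6

Compare a few routes:
2–6–4: 3+12 = 15
2–5–7–4: 7+11+6 = 24
2–7–4: 17+6 = 23
The minimum is 15 m via 2–6–4.
So from 2 the first move is to 6.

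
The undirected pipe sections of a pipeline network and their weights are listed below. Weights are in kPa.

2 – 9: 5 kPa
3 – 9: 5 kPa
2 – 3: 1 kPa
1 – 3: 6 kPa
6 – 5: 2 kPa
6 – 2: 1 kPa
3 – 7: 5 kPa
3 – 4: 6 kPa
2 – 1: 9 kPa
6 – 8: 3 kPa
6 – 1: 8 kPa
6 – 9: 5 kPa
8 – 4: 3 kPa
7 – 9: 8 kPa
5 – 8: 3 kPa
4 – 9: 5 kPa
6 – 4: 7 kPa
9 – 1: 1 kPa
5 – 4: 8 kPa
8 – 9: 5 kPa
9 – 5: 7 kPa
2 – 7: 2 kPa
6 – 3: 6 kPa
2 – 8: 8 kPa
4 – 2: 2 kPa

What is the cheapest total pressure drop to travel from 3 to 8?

Enumerating some paths:
3 → 2 → 6 → 8: 1+1+3 = 5
3 → 2 → 4 → 8: 1+2+3 = 6
Cheapest is 3 → 2 → 6 → 8 at 5 kPa.

5 kPa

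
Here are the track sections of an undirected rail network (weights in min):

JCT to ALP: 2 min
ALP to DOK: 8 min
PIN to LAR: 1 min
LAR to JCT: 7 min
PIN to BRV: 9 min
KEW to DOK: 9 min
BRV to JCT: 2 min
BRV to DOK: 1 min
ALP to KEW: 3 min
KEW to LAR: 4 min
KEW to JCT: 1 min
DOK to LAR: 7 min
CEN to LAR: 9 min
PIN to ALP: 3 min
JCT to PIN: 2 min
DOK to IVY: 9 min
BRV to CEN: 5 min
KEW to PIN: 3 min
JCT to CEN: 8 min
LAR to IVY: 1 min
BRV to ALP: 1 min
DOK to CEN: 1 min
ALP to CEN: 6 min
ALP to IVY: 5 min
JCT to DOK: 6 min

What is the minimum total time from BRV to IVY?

6 min

Candidate routes:
BRV - ALP - JCT - PIN - LAR - IVY: 1+2+2+1+1 = 7
BRV - ALP - IVY: 1+5 = 6
The minimum is 6 min via BRV - ALP - IVY.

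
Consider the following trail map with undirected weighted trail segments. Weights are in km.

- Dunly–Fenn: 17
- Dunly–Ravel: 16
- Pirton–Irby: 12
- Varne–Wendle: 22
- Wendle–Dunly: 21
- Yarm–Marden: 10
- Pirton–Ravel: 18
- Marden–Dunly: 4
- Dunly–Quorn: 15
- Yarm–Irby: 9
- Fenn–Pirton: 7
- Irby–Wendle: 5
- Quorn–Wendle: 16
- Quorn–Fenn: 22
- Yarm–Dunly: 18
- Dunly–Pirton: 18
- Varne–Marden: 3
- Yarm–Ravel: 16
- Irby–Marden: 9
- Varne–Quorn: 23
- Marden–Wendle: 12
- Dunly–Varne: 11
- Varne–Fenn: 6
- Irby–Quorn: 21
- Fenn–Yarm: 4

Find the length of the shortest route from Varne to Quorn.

Shortest distances from Varne:
Varne: 0
Marden: 3  (via Varne)
Fenn: 6  (via Varne)
Dunly: 7  (via Marden)
Yarm: 10  (via Fenn)
Irby: 12  (via Marden)
Pirton: 13  (via Fenn)
Wendle: 15  (via Marden)
Quorn: 22  (via Dunly)
Shortest route: Varne → Marden → Dunly → Quorn = 22 km.

22 km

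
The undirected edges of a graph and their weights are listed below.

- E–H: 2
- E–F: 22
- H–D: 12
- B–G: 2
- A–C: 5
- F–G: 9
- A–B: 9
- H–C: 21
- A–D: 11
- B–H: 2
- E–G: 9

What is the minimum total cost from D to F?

Running Dijkstra from D:
D: 0
A: 11  (via D)
H: 12  (via D)
B: 14  (via H)
E: 14  (via H)
C: 16  (via A)
G: 16  (via B)
F: 25  (via G)
Shortest route: D–H–B–G–F = 25.

25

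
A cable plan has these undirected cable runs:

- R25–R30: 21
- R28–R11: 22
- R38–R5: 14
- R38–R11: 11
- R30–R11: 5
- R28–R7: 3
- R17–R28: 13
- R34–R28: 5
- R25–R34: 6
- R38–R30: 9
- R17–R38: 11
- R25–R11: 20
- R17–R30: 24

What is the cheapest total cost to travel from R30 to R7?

Enumerating some paths:
R30 - R11 - R28 - R7: 5+22+3 = 30
R30 - R25 - R34 - R28 - R7: 21+6+5+3 = 35
The minimum is 30 via R30 - R11 - R28 - R7.

30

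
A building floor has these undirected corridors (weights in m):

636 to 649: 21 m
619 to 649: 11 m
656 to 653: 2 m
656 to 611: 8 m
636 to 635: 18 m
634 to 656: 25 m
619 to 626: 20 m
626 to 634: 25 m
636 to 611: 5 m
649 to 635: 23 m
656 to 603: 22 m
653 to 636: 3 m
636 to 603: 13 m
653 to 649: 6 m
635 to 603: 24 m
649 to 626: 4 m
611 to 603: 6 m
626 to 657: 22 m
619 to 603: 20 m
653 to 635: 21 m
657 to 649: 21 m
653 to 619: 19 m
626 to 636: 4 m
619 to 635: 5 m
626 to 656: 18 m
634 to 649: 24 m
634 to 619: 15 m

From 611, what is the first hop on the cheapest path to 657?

Enumerating some paths:
611–636–626–657: 5+4+22 = 31
611–636–626–649–657: 5+4+4+21 = 34
611–656–653–649–657: 8+2+6+21 = 37
611–636–653–649–657: 5+3+6+21 = 35
Cheapest is 611–636–626–657 at 31 m.
So from 611 the first move is to 636.

636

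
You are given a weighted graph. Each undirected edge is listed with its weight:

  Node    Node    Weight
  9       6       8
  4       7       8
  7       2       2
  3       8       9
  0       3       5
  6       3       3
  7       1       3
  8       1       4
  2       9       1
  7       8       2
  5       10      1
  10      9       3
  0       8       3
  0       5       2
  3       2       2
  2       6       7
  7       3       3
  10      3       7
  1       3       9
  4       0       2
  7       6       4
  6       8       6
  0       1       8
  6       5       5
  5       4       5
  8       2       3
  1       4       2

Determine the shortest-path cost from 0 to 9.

Compare a few routes:
0–5–10–9: 2+1+3 = 6
0–8–2–9: 3+3+1 = 7
The minimum is 6 via 0–5–10–9.

6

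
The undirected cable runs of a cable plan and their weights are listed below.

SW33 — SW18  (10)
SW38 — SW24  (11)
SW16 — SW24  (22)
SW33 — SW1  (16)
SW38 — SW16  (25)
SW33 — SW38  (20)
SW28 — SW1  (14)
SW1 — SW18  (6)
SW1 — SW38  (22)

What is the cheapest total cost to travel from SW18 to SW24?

39

Compare a few routes:
SW18–SW33–SW1–SW38–SW24: 10+16+22+11 = 59
SW18–SW33–SW38–SW24: 10+20+11 = 41
SW18–SW1–SW33–SW38–SW24: 6+16+20+11 = 53
SW18–SW1–SW38–SW24: 6+22+11 = 39
The minimum is 39 via SW18–SW1–SW38–SW24.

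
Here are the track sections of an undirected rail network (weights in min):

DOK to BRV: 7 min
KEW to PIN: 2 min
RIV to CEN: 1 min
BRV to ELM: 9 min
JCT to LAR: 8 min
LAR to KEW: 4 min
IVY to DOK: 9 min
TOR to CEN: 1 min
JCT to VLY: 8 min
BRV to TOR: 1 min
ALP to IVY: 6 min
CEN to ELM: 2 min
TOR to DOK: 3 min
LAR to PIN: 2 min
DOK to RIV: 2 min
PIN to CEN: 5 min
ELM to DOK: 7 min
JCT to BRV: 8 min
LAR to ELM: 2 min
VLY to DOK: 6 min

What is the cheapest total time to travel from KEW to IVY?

19 min

Settle nodes by increasing distance from KEW:
KEW: 0
PIN: 2  (via KEW)
LAR: 4  (via KEW)
ELM: 6  (via LAR)
CEN: 7  (via PIN)
TOR: 8  (via CEN)
RIV: 8  (via CEN)
BRV: 9  (via TOR)
DOK: 10  (via RIV)
JCT: 12  (via LAR)
VLY: 16  (via DOK)
IVY: 19  (via DOK)
Shortest route: KEW–PIN–CEN–RIV–DOK–IVY = 19 min.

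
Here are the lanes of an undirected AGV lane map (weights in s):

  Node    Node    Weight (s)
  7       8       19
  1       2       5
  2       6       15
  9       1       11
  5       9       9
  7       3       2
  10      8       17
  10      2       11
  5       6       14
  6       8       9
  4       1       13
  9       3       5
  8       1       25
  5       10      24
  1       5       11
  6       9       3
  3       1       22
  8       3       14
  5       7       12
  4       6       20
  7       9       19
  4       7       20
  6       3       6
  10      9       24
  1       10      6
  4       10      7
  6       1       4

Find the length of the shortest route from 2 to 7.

17 s

Running Dijkstra from 2:
2: 0
1: 5  (via 2)
6: 9  (via 1)
10: 11  (via 2)
9: 12  (via 6)
3: 15  (via 6)
5: 16  (via 1)
7: 17  (via 3)
Shortest route: 2–1–6–3–7 = 17 s.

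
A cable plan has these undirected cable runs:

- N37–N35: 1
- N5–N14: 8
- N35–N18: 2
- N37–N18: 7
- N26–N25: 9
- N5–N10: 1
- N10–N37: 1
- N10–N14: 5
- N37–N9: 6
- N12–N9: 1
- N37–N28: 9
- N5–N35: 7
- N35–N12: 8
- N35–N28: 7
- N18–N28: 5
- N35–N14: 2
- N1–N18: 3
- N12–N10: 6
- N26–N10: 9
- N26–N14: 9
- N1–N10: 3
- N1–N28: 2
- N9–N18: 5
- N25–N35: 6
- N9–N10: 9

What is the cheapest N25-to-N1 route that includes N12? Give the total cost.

Best N25 to N12: N25–N35–N12 costing 14
Best N12 to N1: N12–N9–N18–N1 costing 9
Total via N12: 14 + 9 = 23.

23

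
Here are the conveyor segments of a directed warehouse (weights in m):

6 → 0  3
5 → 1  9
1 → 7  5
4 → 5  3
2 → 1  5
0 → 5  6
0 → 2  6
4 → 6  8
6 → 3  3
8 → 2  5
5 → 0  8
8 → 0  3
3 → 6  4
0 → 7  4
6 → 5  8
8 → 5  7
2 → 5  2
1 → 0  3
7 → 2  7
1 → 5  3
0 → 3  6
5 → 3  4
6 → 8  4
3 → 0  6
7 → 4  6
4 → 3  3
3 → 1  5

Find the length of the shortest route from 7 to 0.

15 m

Candidate routes:
7 - 4 - 3 - 6 - 0: 6+3+4+3 = 16
7 - 4 - 3 - 0: 6+3+6 = 15
7 - 2 - 5 - 0: 7+2+8 = 17
Cheapest is 7 - 4 - 3 - 0 at 15 m.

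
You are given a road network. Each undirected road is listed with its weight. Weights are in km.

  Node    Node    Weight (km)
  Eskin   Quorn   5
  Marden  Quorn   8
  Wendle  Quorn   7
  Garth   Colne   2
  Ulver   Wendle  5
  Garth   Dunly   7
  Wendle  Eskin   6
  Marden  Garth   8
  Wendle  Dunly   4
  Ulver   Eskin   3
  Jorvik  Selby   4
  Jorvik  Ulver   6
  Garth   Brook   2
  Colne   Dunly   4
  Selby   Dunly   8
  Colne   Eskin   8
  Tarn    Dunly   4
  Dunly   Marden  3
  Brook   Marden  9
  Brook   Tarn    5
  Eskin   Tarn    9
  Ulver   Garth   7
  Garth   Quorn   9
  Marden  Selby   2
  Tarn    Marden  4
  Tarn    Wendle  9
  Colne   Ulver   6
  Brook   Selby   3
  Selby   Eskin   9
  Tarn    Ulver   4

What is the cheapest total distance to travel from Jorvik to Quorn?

Settle nodes by increasing distance from Jorvik:
Jorvik: 0
Selby: 4  (via Jorvik)
Ulver: 6  (via Jorvik)
Marden: 6  (via Selby)
Brook: 7  (via Selby)
Garth: 9  (via Brook)
Eskin: 9  (via Ulver)
Dunly: 9  (via Marden)
Tarn: 10  (via Ulver)
Colne: 11  (via Garth)
Wendle: 11  (via Ulver)
Quorn: 14  (via Marden)
Shortest route: Jorvik → Selby → Marden → Quorn = 14 km.

14 km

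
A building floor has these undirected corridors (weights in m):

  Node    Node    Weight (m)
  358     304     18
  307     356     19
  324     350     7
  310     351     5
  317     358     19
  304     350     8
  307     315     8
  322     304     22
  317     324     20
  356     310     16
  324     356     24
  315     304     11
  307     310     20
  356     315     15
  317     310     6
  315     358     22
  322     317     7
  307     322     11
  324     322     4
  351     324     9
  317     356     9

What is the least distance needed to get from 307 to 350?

22 m

Candidate routes:
307 → 315 → 304 → 350: 8+11+8 = 27
307 → 322 → 304 → 350: 11+22+8 = 41
307 → 322 → 324 → 350: 11+4+7 = 22
The minimum is 22 m via 307 → 322 → 324 → 350.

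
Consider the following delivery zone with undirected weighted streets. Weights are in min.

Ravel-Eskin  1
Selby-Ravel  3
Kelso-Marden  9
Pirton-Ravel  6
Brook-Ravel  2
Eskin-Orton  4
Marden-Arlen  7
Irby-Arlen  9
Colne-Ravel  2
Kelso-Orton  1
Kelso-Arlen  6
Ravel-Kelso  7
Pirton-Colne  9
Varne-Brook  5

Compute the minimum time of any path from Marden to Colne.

17 min

Running Dijkstra from Marden:
Marden: 0
Arlen: 7  (via Marden)
Kelso: 9  (via Marden)
Orton: 10  (via Kelso)
Eskin: 14  (via Orton)
Ravel: 15  (via Eskin)
Irby: 16  (via Arlen)
Colne: 17  (via Ravel)
Shortest route: Marden–Kelso–Orton–Eskin–Ravel–Colne = 17 min.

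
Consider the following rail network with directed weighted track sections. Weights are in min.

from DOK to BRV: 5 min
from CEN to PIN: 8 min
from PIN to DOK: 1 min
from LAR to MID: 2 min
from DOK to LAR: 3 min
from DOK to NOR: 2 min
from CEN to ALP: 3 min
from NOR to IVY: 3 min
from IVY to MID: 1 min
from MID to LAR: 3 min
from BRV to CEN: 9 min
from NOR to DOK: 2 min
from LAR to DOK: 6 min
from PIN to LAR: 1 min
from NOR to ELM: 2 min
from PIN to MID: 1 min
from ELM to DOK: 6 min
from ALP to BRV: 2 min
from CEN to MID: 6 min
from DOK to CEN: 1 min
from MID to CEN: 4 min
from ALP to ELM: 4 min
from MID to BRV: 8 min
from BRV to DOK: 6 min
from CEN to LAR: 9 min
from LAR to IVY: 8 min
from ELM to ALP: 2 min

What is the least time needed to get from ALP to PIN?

17 min

Enumerating some paths:
ALP–ELM–DOK–CEN–PIN: 4+6+1+8 = 19
ALP–BRV–DOK–CEN–PIN: 2+6+1+8 = 17
ALP–BRV–CEN–PIN: 2+9+8 = 19
Cheapest is ALP–BRV–DOK–CEN–PIN at 17 min.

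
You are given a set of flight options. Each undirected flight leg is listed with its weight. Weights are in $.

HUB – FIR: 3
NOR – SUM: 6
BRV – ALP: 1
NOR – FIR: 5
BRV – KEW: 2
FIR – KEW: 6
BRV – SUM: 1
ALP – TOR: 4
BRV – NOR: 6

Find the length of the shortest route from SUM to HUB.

$12

Enumerating some paths:
SUM–NOR–FIR–HUB: 6+5+3 = 14
SUM–BRV–NOR–FIR–HUB: 1+6+5+3 = 15
SUM–BRV–KEW–FIR–HUB: 1+2+6+3 = 12
The minimum is $12 via SUM–BRV–KEW–FIR–HUB.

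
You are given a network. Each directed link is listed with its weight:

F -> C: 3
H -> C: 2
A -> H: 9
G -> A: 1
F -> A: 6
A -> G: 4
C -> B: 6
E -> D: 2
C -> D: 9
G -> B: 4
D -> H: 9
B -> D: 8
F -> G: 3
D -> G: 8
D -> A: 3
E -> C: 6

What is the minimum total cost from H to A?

Enumerating some paths:
H → C → B → D → A: 2+6+8+3 = 19
H → C → D → G → A: 2+9+8+1 = 20
H → C → D → A: 2+9+3 = 14
The minimum is 14 via H → C → D → A.

14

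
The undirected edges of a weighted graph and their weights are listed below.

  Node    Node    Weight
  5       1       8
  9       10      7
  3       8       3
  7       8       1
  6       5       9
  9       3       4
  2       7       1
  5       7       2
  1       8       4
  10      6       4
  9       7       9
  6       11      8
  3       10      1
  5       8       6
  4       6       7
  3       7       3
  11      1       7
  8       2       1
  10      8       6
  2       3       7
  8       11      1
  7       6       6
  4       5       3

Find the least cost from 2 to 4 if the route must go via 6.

Shortest 2→6: 2–7–6 = 7
Best 6 to 4: 6–4 costing 7
Total via 6: 7 + 7 = 14.

14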